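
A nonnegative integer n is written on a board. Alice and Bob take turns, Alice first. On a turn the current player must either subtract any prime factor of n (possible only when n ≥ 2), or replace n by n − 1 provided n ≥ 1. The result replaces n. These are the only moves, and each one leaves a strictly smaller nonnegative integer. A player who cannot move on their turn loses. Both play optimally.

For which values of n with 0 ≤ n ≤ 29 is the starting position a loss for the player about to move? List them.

Classify positions by backward induction: terminal positions (no move available) are L. From any other position, the mover wins iff some move reaches an L.
n=0: no move → L
n=1: W (go to 0, an L position)
n=2: W (go to 0, an L position)
n=3: W (go to 0, an L position)
n=4: L (options 2(W), 3(W) are all W)
n=5: W (go to 0, an L position)
n=6: W (go to 4, an L position)
n=7: W (go to 0, an L position)
n=8: L (options 6(W), 7(W) are all W)
n=9: W (go to 8, an L position)
n=10: W (go to 8, an L position)
n=11: W (go to 0, an L position)
n=12: L (options 9(W), 10(W), 11(W) are all W)
n=13: W (go to 0, an L position)
n=14: W (go to 12, an L position)
n=15: W (go to 12, an L position)
n=16: L (options 14(W), 15(W) are all W)
n=17: W (go to 0, an L position)
n=18: W (go to 16, an L position)
n=19: W (go to 0, an L position)
n=20: L (options 15(W), 18(W), 19(W) are all W)
n=21: W (go to 20, an L position)
n=22: W (go to 20, an L position)
n=23: W (go to 0, an L position)
n=24: L (options 21(W), 22(W), 23(W) are all W)
n=25: W (go to 20, an L position)
n=26: W (go to 24, an L position)
n=27: W (go to 24, an L position)
n=28: L (options 21(W), 26(W), 27(W) are all W)
n=29: W (go to 0, an L position)
Reading off the rows marked L gives the requested list; there are 8 such values of n.

0, 4, 8, 12, 16, 20, 24, 28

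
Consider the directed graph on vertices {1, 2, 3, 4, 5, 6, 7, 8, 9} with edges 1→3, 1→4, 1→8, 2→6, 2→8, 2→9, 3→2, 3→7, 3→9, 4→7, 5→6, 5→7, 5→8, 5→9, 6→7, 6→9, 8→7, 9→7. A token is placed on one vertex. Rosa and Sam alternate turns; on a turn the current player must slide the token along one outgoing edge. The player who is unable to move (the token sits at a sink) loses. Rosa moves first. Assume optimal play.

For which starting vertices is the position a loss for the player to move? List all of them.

Build the W/L table. Terminal = L. A non-terminal position is W if it has a move to some L; otherwise it is L.
Every edge goes from a vertex to one that appears earlier in the order 7, 9, 6, 8, 2, 3, 5, 4, 1, so processing vertices in that order labels each vertex after all of its successors.
7: no outgoing edge → L
9: W (go to 7, an L position)
6: W (go to 7, an L position)
8: W (go to 7, an L position)
2: L (options 8(W), 6(W), 9(W) are all W)
3: W (go to 2, an L position)
5: W (go to 7, an L position)
4: W (go to 7, an L position)
1: L (options 4(W), 3(W), 8(W) are all W)
The losing starting vertices are exactly the entries labelled L in this table (3 of them).

1, 2, 7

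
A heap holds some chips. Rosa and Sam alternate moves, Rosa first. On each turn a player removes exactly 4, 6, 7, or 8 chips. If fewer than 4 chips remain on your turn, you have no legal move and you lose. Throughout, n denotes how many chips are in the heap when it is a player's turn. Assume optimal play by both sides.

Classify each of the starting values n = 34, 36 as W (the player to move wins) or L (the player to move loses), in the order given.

Label each position W (a win for the player to move) or L (a loss). A position with no legal move is L; any other position is W exactly when some move reaches an L, and L when every move reaches a W.
n=0: no move → L
n=1: no move → L
n=2: no move → L
n=3: no move → L
n=4: →0(L), so W
n=5: →1(L), so W
n=6: →2(L), so W
n=7: →3(L), so W
n=8: →2(L), so W
n=9: →3(L), so W
n=10: →3(L), so W
n=11: →3(L), so W
n=12: →8(W), 6(W), 5(W), 4(W) — all W, so L
n=13: →9(W), 7(W), 6(W), 5(W) — all W, so L
n=14: →10(W), 8(W), 7(W), 6(W) — all W, so L
n=15: →11(W), 9(W), 8(W), 7(W) — all W, so L
n=16: →12(L), so W
n=17: →13(L), so W
n=18: →14(L), so W
n=19: →15(L), so W
n=20: →14(L), so W
n=21: →15(L), so W
n=22: →15(L), so W
n=23: →15(L), so W
n=24: →20(W), 18(W), 17(W), 16(W) — all W, so L
n=25: →21(W), 19(W), 18(W), 17(W) — all W, so L
n=26: →22(W), 20(W), 19(W), 18(W) — all W, so L
n=27: →23(W), 21(W), 20(W), 19(W) — all W, so L
n=28: →24(L), so W
n=29: →25(L), so W
n=30: →26(L), so W
n=31: →27(L), so W
n=32: →26(L), so W
n=33: →27(L), so W
n=34: →27(L), so W
n=35: →27(L), so W
n=36: →32(W), 30(W), 29(W), 28(W) — all W, so L

34: W, 36: L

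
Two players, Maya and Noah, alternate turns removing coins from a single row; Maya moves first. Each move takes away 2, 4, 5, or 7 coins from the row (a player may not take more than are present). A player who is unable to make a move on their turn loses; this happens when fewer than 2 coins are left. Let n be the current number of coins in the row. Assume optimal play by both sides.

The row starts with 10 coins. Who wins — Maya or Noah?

Work bottom-up. With no move the player to move loses. Otherwise the position is W if at least one move leads to an L position for the opponent, and L if every move leads to a W.
n=0: no move → L
n=1: no move → L
n=2: can move to 0, which is L ⇒ W
n=3: can move to 1, which is L ⇒ W
n=4: can move to 0, which is L ⇒ W
n=5: can move to 1, which is L ⇒ W
n=6: can move to 1, which is L ⇒ W
n=7: can move to 0, which is L ⇒ W
n=8: can move to 1, which is L ⇒ W
n=9: moves to 7(W), 5(W), 4(W), 2(W); every one is W ⇒ L
n=10: moves to 8(W), 6(W), 5(W), 3(W); every one is W ⇒ L
Every move from 10 reaches a W position, so the mover loses.

Noah wins.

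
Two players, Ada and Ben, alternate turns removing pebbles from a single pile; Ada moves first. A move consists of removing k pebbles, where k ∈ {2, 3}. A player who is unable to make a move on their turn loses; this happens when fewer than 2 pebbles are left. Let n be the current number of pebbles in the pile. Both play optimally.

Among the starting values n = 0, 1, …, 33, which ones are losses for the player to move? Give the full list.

Build the W/L table. Terminal = L. A non-terminal position is W if it has a move to some L; otherwise it is L.
n=0: no move → L
n=1: no move → L
n=2: W (go to 0, an L position)
n=3: W (go to 1, an L position)
n=4: W (go to 1, an L position)
n=5: L (options 3(W), 2(W) are all W)
n=6: L (options 4(W), 3(W) are all W)
n=7: W (go to 5, an L position)
n=8: W (go to 6, an L position)
n=9: W (go to 6, an L position)
n=10: L (options 8(W), 7(W) are all W)
n=11: L (options 9(W), 8(W) are all W)
n=12: W (go to 10, an L position)
n=13: W (go to 11, an L position)
n=14: W (go to 11, an L position)
n=15: L (options 13(W), 12(W) are all W)
n=16: L (options 14(W), 13(W) are all W)
n=17: W (go to 15, an L position)
n=18: W (go to 16, an L position)
n=19: W (go to 16, an L position)
n=20: L (options 18(W), 17(W) are all W)
n=21: L (options 19(W), 18(W) are all W)
n=22: W (go to 20, an L position)
n=23: W (go to 21, an L position)
n=24: W (go to 21, an L position)
n=25: L (options 23(W), 22(W) are all W)
n=26: L (options 24(W), 23(W) are all W)
n=27: W (go to 25, an L position)
n=28: W (go to 26, an L position)
n=29: W (go to 26, an L position)
n=30: L (options 28(W), 27(W) are all W)
n=31: L (options 29(W), 28(W) are all W)
n=32: W (go to 30, an L position)
n=33: W (go to 31, an L position)
The losing starting values of n are exactly the entries labelled L in this table (14 of them).

0, 1, 5, 6, 10, 11, 15, 16, 20, 21, 25, 26, 30, 31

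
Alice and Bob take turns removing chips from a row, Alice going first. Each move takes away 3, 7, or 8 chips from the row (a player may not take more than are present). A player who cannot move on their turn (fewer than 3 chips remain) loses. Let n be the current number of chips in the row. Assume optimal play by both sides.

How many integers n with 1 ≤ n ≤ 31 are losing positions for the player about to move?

Positions with no move are L. A position that does have a move is losing for the player to move precisely when every available move leads to a winning position for the opponent. Fill in the labels:
n=0: no move → L
n=1: no move → L
n=2: no move → L
n=3: can move to 0, which is L ⇒ W
n=4: can move to 1, which is L ⇒ W
n=5: can move to 2, which is L ⇒ W
n=6: the only move is to 3(W), a W ⇒ L
n=7: can move to 0, which is L ⇒ W
n=8: can move to 1, which is L ⇒ W
n=9: can move to 6, which is L ⇒ W
n=10: can move to 2, which is L ⇒ W
n=11: moves to 8(W), 4(W), 3(W); every one is W ⇒ L
n=12: moves to 9(W), 5(W), 4(W); every one is W ⇒ L
n=13: can move to 6, which is L ⇒ W
n=14: can move to 11, which is L ⇒ W
n=15: can move to 12, which is L ⇒ W
n=16: moves to 13(W), 9(W), 8(W); every one is W ⇒ L
n=17: moves to 14(W), 10(W), 9(W); every one is W ⇒ L
n=18: can move to 11, which is L ⇒ W
n=19: can move to 16, which is L ⇒ W
n=20: can move to 17, which is L ⇒ W
n=21: moves to 18(W), 14(W), 13(W); every one is W ⇒ L
n=22: moves to 19(W), 15(W), 14(W); every one is W ⇒ L
n=23: can move to 16, which is L ⇒ W
n=24: can move to 21, which is L ⇒ W
n=25: can move to 22, which is L ⇒ W
n=26: moves to 23(W), 19(W), 18(W); every one is W ⇒ L
n=27: moves to 24(W), 20(W), 19(W); every one is W ⇒ L
n=28: can move to 21, which is L ⇒ W
n=29: can move to 26, which is L ⇒ W
n=30: can move to 27, which is L ⇒ W
n=31: moves to 28(W), 24(W), 23(W); every one is W ⇒ L
L entries with 1 ≤ n ≤ 31 (n=0 is outside the asked range and is not counted): n = 1, 2, 6, 11, 12, 16, 17, 21, 22, 26, 27, 31; that makes 12.

12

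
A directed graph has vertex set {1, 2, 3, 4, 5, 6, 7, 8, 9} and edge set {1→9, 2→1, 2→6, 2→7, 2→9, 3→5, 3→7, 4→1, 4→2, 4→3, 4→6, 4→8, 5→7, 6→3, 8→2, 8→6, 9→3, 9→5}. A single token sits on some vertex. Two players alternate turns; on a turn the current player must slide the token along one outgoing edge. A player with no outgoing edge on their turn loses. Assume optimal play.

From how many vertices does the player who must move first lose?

Work bottom-up. With no move the player to move loses. Otherwise the position is W if at least one move leads to an L position for the opponent, and L if every move leads to a W.
Every edge goes from a vertex to one that appears earlier in the order 7, 5, 3, 9, 1, 6, 2, 8, 4, so processing vertices in that order labels each vertex after all of its successors.
7: no outgoing edge → L
5: can move to 7, which is L ⇒ W
3: can move to 7, which is L ⇒ W
9: moves to 3(W), 5(W); every one is W ⇒ L
1: can move to 9, which is L ⇒ W
6: the only move is to 3(W), a W ⇒ L
2: can move to 6, which is L ⇒ W
8: can move to 6, which is L ⇒ W
4: can move to 6, which is L ⇒ W
The L vertices are 6, 7, 9; that is 3 in all.

3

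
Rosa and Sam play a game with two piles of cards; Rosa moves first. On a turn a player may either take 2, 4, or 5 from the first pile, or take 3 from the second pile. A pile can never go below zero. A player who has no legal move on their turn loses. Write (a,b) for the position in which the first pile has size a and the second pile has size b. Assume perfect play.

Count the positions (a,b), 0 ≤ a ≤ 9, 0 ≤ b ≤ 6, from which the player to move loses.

Compute win/loss labels from the base case upward. A position with no move is L. Any other position is W if it can reach an L in one move, else L.
Every move lowers a or b (never raises either), so fill the grid row by row in increasing a, and left to right within a row: each cell's successors are then already labelled.
      b=0  b=1  b=2  b=3  b=4  b=5  b=6
a=0:    L    L    L    W    W    W    L
a=1:    L    L    L    W    W    W    L
a=2:    W    W    W    L    L    L    W
a=3:    W    W    W    L    L    L    W
a=4:    W    W    W    W    W    W    W
a=5:    W    W    W    W    W    W    W
a=6:    W    W    W    W    W    W    W
a=7:    L    L    L    W    W    W    L
a=8:    L    L    L    W    W    W    L
a=9:    W    W    W    L    L    L    W
Cells with no legal move (terminal, hence L): (0,0), (0,1), (0,2), (1,0), (1,1), (1,2).
The remaining L cells, each justified by listing all of its moves:
(0,6): only reaches (0,3)(W), which is W → L
(1,6): only reaches (1,3)(W), which is W → L
(2,3): only reaches (0,3)(W), (2,0)(W), all W → L
(2,4): only reaches (0,4)(W), (2,1)(W), all W → L
(2,5): only reaches (0,5)(W), (2,2)(W), all W → L
(3,3): only reaches (1,3)(W), (3,0)(W), all W → L
(3,4): only reaches (1,4)(W), (3,1)(W), all W → L
(3,5): only reaches (1,5)(W), (3,2)(W), all W → L
(7,0): only reaches (5,0)(W), (3,0)(W), (2,0)(W), all W → L
(7,1): only reaches (5,1)(W), (3,1)(W), (2,1)(W), all W → L
(7,2): only reaches (5,2)(W), (3,2)(W), (2,2)(W), all W → L
(7,6): only reaches (5,6)(W), (3,6)(W), (2,6)(W), (7,3)(W), all W → L
(8,0): only reaches (6,0)(W), (4,0)(W), (3,0)(W), all W → L
(8,1): only reaches (6,1)(W), (4,1)(W), (3,1)(W), all W → L
(8,2): only reaches (6,2)(W), (4,2)(W), (3,2)(W), all W → L
(8,6): only reaches (6,6)(W), (4,6)(W), (3,6)(W), (8,3)(W), all W → L
(9,3): only reaches (7,3)(W), (5,3)(W), (4,3)(W), (9,0)(W), all W → L
(9,4): only reaches (7,4)(W), (5,4)(W), (4,4)(W), (9,1)(W), all W → L
(9,5): only reaches (7,5)(W), (5,5)(W), (4,5)(W), (9,2)(W), all W → L
Every other cell has at least one move into one of the L cells above, so it is W.
L cells per row: a=0: 4, a=1: 4, a=2: 3, a=3: 3, a=4: 0, a=5: 0, a=6: 0, a=7: 4, a=8: 4, a=9: 3; total 25.

25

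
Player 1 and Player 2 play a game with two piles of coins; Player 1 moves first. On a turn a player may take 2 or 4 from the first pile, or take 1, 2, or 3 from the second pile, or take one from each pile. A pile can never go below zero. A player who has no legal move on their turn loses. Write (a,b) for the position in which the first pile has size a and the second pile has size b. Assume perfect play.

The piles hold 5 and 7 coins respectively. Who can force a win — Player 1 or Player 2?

Positions with no move are L. A position that does have a move is losing for the player to move precisely when every available move leads to a winning position for the opponent. Fill in the labels:
No move ever increases a pile, so every position that can arise here has a ≤ 5 and b ≤ 7; it is enough to label the cells with 0 ≤ a ≤ 5 and 0 ≤ b ≤ 7.
Every move lowers a or b (never raises either), so fill the grid row by row in increasing a, and left to right within a row: each cell's successors are then already labelled.
      b=0  b=1  b=2  b=3  b=4  b=5  b=6  b=7
a=0:    L    W    W    W    L    W    W    W
a=1:    L    W    W    W    L    W    W    W
a=2:    W    W    L    W    W    W    L    W
a=3:    W    L    W    W    W    L    W    W
a=4:    W    L    W    W    W    L    W    W
a=5:    W    W    W    L    W    W    W    L
Cells with no legal move (terminal, hence L): (0,0), (1,0).
The remaining L cells, each justified by listing all of its moves:
(0,4): only reaches (0,3)(W), (0,2)(W), (0,1)(W), all W → L
(1,4): only reaches (1,3)(W), (1,2)(W), (1,1)(W), (0,3)(W), all W → L
(2,2): only reaches (0,2)(W), (2,1)(W), (2,0)(W), (1,1)(W), all W → L
(2,6): only reaches (0,6)(W), (2,5)(W), (2,4)(W), (2,3)(W), (1,5)(W), all W → L
(3,1): only reaches (1,1)(W), (3,0)(W), (2,0)(W), all W → L
(3,5): only reaches (1,5)(W), (3,4)(W), (3,3)(W), (3,2)(W), (2,4)(W), all W → L
(4,1): only reaches (2,1)(W), (0,1)(W), (4,0)(W), (3,0)(W), all W → L
(4,5): only reaches (2,5)(W), (0,5)(W), (4,4)(W), (4,3)(W), (4,2)(W), (3,4)(W), all W → L
(5,3): only reaches (3,3)(W), (1,3)(W), (5,2)(W), (5,1)(W), (5,0)(W), (4,2)(W), all W → L
(5,7): only reaches (3,7)(W), (1,7)(W), (5,6)(W), (5,5)(W), (5,4)(W), (4,6)(W), all W → L
Every other cell has at least one move into one of the L cells above, so it is W.
The starting position (5,7) is L: whatever Player 1 does, the opponent receives a W position.

Player 2 wins.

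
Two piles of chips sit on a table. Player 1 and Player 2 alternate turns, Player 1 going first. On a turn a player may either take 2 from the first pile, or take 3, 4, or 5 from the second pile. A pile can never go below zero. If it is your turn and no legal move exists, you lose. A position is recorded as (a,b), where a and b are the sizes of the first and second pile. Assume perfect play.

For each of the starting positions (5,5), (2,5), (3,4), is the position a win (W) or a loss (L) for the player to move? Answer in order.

Label each position W (a win for the player to move) or L (a loss). A position with no legal move is L; any other position is W exactly when some move reaches an L, and L when every move reaches a W.
No move ever increases a pile, so every position that can arise here has a ≤ 5 and b ≤ 5; it is enough to label the cells with 0 ≤ a ≤ 5 and 0 ≤ b ≤ 5.
Every move lowers a or b (never raises either), so fill the grid row by row in increasing a, and left to right within a row: each cell's successors are then already labelled.
      b=0  b=1  b=2  b=3  b=4  b=5
a=0:    L    L    L    W    W    W
a=1:    L    L    L    W    W    W
a=2:    W    W    W    L    L    L
a=3:    W    W    W    L    L    L
a=4:    L    L    L    W    W    W
a=5:    L    L    L    W    W    W
Cells with no legal move (terminal, hence L): (0,0), (0,1), (0,2), (1,0), (1,1), (1,2).
The remaining L cells, each justified by listing all of its moves:
(2,3): moves to (0,3)(W), (2,0)(W); every one is W ⇒ L
(2,4): moves to (0,4)(W), (2,1)(W), (2,0)(W); every one is W ⇒ L
(2,5): moves to (0,5)(W), (2,2)(W), (2,1)(W), (2,0)(W); every one is W ⇒ L
(3,3): moves to (1,3)(W), (3,0)(W); every one is W ⇒ L
(3,4): moves to (1,4)(W), (3,1)(W), (3,0)(W); every one is W ⇒ L
(3,5): moves to (1,5)(W), (3,2)(W), (3,1)(W), (3,0)(W); every one is W ⇒ L
(4,0): the only move is to (2,0)(W), a W ⇒ L
(4,1): the only move is to (2,1)(W), a W ⇒ L
(4,2): the only move is to (2,2)(W), a W ⇒ L
(5,0): the only move is to (3,0)(W), a W ⇒ L
(5,1): the only move is to (3,1)(W), a W ⇒ L
(5,2): the only move is to (3,2)(W), a W ⇒ L
Every other cell has at least one move into one of the L cells above, so it is W.
(5,5): the move to (3,5) reaches an L cell, so W
(2,5): one of the L cells justified above, so L
(3,4): one of the L cells justified above, so L

(5,5): W, (2,5): L, (3,4): L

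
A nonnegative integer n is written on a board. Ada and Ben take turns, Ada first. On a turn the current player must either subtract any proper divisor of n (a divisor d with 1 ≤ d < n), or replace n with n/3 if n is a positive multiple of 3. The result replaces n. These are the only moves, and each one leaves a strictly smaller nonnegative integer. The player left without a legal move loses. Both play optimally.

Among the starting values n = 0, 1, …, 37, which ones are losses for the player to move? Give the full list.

Work bottom-up. With no move the player to move loses. Otherwise the position is W if at least one move leads to an L position for the opponent, and L if every move leads to a W.
n=0: no move → L
n=1: no move → L
n=2: W (go to 1, an L position)
n=3: W (go to 1, an L position)
n=4: L (options 2(W), 3(W) are all W)
n=5: W (go to 4, an L position)
n=6: W (go to 4, an L position)
n=7: L (sole option 6(W) is W)
n=8: W (go to 4, an L position)
n=9: L (options 3(W), 6(W), 8(W) are all W)
n=10: W (go to 9, an L position)
n=11: L (sole option 10(W) is W)
n=12: W (go to 4, an L position)
n=13: L (sole option 12(W) is W)
n=14: W (go to 7, an L position)
n=15: L (options 5(W), 10(W), 12(W), 14(W) are all W)
n=16: W (go to 15, an L position)
n=17: L (sole option 16(W) is W)
n=18: W (go to 9, an L position)
n=19: L (sole option 18(W) is W)
n=20: W (go to 15, an L position)
n=21: W (go to 7, an L position)
n=22: W (go to 11, an L position)
n=23: L (sole option 22(W) is W)
n=24: W (go to 23, an L position)
n=25: L (options 20(W), 24(W) are all W)
n=26: W (go to 13, an L position)
n=27: W (go to 9, an L position)
n=28: L (options 14(W), 21(W), 24(W), 26(W), 27(W) are all W)
n=29: W (go to 28, an L position)
n=30: W (go to 15, an L position)
n=31: L (sole option 30(W) is W)
n=32: W (go to 28, an L position)
n=33: W (go to 11, an L position)
n=34: W (go to 17, an L position)
n=35: W (go to 28, an L position)
n=36: L (options 12(W), 18(W), 24(W), 27(W), 30(W), 32(W), 33(W), 34(W), 35(W) are all W)
n=37: W (go to 36, an L position)
Reading off the rows marked L gives the requested list; there are 15 such values of n.

0, 1, 4, 7, 9, 11, 13, 15, 17, 19, 23, 25, 28, 31, 36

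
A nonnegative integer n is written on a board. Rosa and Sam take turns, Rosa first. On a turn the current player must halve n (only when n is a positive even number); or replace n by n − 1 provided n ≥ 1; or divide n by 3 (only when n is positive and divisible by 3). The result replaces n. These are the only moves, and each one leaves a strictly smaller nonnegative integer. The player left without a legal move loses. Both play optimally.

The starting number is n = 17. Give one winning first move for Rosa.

Positions with no move are L. A position that does have a move is losing for the player to move precisely when every available move leads to a winning position for the opponent. Fill in the labels:
n=0: no move → L
n=1: W (go to 0, an L position)
n=2: L (sole option 1(W) is W)
n=3: W (go to 2, an L position)
n=4: W (go to 2, an L position)
n=5: L (sole option 4(W) is W)
n=6: W (go to 2, an L position)
n=7: L (sole option 6(W) is W)
n=8: W (go to 7, an L position)
n=9: L (options 3(W), 8(W) are all W)
n=10: W (go to 5, an L position)
n=11: L (sole option 10(W) is W)
n=12: W (go to 11, an L position)
n=13: L (sole option 12(W) is W)
n=14: W (go to 7, an L position)
n=15: W (go to 5, an L position)
n=16: L (options 8(W), 15(W) are all W)
n=17: W (go to 16, an L position)
From 17, the L positions reachable in one move are: 16.

Move to 16.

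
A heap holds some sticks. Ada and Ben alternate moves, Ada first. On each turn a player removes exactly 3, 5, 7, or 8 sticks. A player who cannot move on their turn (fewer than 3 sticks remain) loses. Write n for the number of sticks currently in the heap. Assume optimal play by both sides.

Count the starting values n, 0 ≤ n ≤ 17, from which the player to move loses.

Classify positions by backward induction: terminal positions (no move available) are L. From any other position, the mover wins iff some move reaches an L.
n=0: no move → L
n=1: no move → L
n=2: no move → L
n=3: W (go to 0, an L position)
n=4: W (go to 1, an L position)
n=5: W (go to 2, an L position)
n=6: W (go to 1, an L position)
n=7: W (go to 2, an L position)
n=8: W (go to 1, an L position)
n=9: W (go to 2, an L position)
n=10: W (go to 2, an L position)
n=11: L (options 8(W), 6(W), 4(W), 3(W) are all W)
n=12: L (options 9(W), 7(W), 5(W), 4(W) are all W)
n=13: L (options 10(W), 8(W), 6(W), 5(W) are all W)
n=14: W (go to 11, an L position)
n=15: W (go to 12, an L position)
n=16: W (go to 13, an L position)
n=17: W (go to 12, an L position)
L entries with 0 ≤ n ≤ 17: n = 0, 1, 2, 11, 12, 13; that makes 6.

6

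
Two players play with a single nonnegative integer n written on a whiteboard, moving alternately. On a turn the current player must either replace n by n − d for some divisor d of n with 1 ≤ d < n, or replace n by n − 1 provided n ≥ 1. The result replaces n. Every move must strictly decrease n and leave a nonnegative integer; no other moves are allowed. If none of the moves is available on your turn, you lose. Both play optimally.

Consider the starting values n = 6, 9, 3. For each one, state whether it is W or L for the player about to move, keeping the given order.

6: W, 9: L, 3: W

Compute win/loss labels from the base case upward. A position with no move is L. Any other position is W if it can reach an L in one move, else L.
n=0: no move → L
n=1: can move to 0, which is L ⇒ W
n=2: the only move is to 1(W), a W ⇒ L
n=3: can move to 2, which is L ⇒ W
n=4: can move to 2, which is L ⇒ W
n=5: the only move is to 4(W), a W ⇒ L
n=6: can move to 5, which is L ⇒ W
n=7: the only move is to 6(W), a W ⇒ L
n=8: can move to 7, which is L ⇒ W
n=9: moves to 6(W), 8(W); every one is W ⇒ L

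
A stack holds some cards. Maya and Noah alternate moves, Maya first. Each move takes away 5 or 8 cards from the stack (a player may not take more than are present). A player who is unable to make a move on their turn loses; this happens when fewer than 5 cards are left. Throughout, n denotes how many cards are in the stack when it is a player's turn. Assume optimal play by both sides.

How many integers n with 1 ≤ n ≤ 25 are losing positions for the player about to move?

Classify positions by backward induction: terminal positions (no move available) are L. From any other position, the mover wins iff some move reaches an L.
n=0: no move → L
n=1: no move → L
n=2: no move → L
n=3: no move → L
n=4: no move → L
n=5: W (go to 0, an L position)
n=6: W (go to 1, an L position)
n=7: W (go to 2, an L position)
n=8: W (go to 3, an L position)
n=9: W (go to 4, an L position)
n=10: W (go to 2, an L position)
n=11: W (go to 3, an L position)
n=12: W (go to 4, an L position)
n=13: L (options 8(W), 5(W) are all W)
n=14: L (options 9(W), 6(W) are all W)
n=15: L (options 10(W), 7(W) are all W)
n=16: L (options 11(W), 8(W) are all W)
n=17: L (options 12(W), 9(W) are all W)
n=18: W (go to 13, an L position)
n=19: W (go to 14, an L position)
n=20: W (go to 15, an L position)
n=21: W (go to 16, an L position)
n=22: W (go to 17, an L position)
n=23: W (go to 15, an L position)
n=24: W (go to 16, an L position)
n=25: W (go to 17, an L position)
L entries with 1 ≤ n ≤ 25 (n=0 is outside the asked range and is not counted): n = 1, 2, 3, 4, 13, 14, 15, 16, 17; that makes 9.

9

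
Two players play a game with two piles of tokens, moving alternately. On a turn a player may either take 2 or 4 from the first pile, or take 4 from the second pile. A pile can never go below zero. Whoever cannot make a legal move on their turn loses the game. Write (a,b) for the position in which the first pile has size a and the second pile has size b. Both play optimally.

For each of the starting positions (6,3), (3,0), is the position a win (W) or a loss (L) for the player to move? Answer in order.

Use the standard recursion: the mover loses at a terminal position; elsewhere, the mover wins exactly when some move hands the opponent an L position.
No move ever increases a pile, so every position that can arise here has a ≤ 6 and b ≤ 3; it is enough to label the cells with 0 ≤ a ≤ 6 and 0 ≤ b ≤ 3.
Every move lowers a or b (never raises either), so fill the grid row by row in increasing a, and left to right within a row: each cell's successors are then already labelled.
      b=0  b=1  b=2  b=3
a=0:    L    L    L    L
a=1:    L    L    L    L
a=2:    W    W    W    W
a=3:    W    W    W    W
a=4:    W    W    W    W
a=5:    W    W    W    W
a=6:    L    L    L    L
Cells with no legal move (terminal, hence L): (0,0), (0,1), (0,2), (0,3), (1,0), (1,1), (1,2), (1,3).
The remaining L cells, each justified by listing all of its moves:
(6,0): moves to (4,0)(W), (2,0)(W); every one is W ⇒ L
(6,1): moves to (4,1)(W), (2,1)(W); every one is W ⇒ L
(6,2): moves to (4,2)(W), (2,2)(W); every one is W ⇒ L
(6,3): moves to (4,3)(W), (2,3)(W); every one is W ⇒ L
Every other cell has at least one move into one of the L cells above, so it is W.
(6,3): one of the L cells justified above, so L
(3,0): the move to (1,0) reaches an L cell, so W

(6,3): L, (3,0): W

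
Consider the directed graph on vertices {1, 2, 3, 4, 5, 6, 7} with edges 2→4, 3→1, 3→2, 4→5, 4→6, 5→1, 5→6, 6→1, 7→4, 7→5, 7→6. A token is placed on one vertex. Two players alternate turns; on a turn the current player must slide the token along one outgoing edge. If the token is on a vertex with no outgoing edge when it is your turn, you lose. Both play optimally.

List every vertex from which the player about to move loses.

1, 4

Label each position W (a win for the player to move) or L (a loss). A position with no legal move is L; any other position is W exactly when some move reaches an L, and L when every move reaches a W.
Every edge goes from a vertex to one that appears earlier in the order 1, 6, 5, 4, 7, 2, 3, so processing vertices in that order labels each vertex after all of its successors.
1: no outgoing edge → L
6: can move to 1, which is L ⇒ W
5: can move to 1, which is L ⇒ W
4: moves to 5(W), 6(W); every one is W ⇒ L
7: can move to 4, which is L ⇒ W
2: can move to 4, which is L ⇒ W
3: can move to 1, which is L ⇒ W
The losing starting vertices are exactly the entries labelled L in this table (2 of them).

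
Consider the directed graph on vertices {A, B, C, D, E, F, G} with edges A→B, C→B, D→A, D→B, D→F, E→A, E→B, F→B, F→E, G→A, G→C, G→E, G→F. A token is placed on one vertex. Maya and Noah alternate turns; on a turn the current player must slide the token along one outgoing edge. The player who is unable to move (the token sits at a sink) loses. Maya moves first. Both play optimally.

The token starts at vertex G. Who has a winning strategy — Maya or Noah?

Noah wins.

Positions with no move are L. A position that does have a move is losing for the player to move precisely when every available move leads to a winning position for the opponent. Fill in the labels:
Every edge goes from a vertex to one that appears earlier in the order B, A, E, C, F, G, D, so processing vertices in that order labels each vertex after all of its successors.
B: no outgoing edge → L
A: →B(L), so W
E: →B(L), so W
C: →B(L), so W
F: →B(L), so W
G: →F(W), C(W), E(W), A(W) — all W, so L
D: →B(L), so W
Every move from G reaches a W position, so the mover loses.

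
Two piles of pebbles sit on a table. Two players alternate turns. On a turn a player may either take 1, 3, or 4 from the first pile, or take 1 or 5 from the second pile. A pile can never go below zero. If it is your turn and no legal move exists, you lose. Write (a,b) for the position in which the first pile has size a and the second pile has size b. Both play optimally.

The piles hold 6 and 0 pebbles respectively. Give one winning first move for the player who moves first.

Build the W/L table. Terminal = L. A non-terminal position is W if it has a move to some L; otherwise it is L.
No move ever increases a pile, so every position that can arise here has a ≤ 6 and b ≤ 0; it is enough to label the cells with 0 ≤ a ≤ 6 and 0 ≤ b ≤ 0.
Every move lowers a or b (never raises either), so fill the grid row by row in increasing a, and left to right within a row: each cell's successors are then already labelled.
      b=0
a=0:    L
a=1:    W
a=2:    L
a=3:    W
a=4:    W
a=5:    W
a=6:    W
Cells with no legal move (terminal, hence L): (0,0).
The remaining L cells, each justified by listing all of its moves:
(2,0): the only move is to (1,0)(W), a W ⇒ L
Every other cell has at least one move into one of the L cells above, so it is W.
From (6,0), the L positions reachable in one move are: (2,0).

Move to (2,0).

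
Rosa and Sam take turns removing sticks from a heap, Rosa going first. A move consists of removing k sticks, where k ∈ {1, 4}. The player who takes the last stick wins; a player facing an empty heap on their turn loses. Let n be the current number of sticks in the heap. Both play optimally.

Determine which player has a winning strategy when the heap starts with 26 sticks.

Rosa wins.

Use the standard recursion: the mover loses at a terminal position; elsewhere, the mover wins exactly when some move hands the opponent an L position.
n=0: no move → L
n=1: reaches L-position 0 → W
n=2: only reaches 1(W), which is W → L
n=3: reaches L-position 2 → W
n=4: reaches L-position 0 → W
n=5: only reaches 4(W), 1(W), all W → L
n=6: reaches L-position 5 → W
n=7: only reaches 6(W), 3(W), all W → L
n=8: reaches L-position 7 → W
n=9: reaches L-position 5 → W
n=10: only reaches 9(W), 6(W), all W → L
n=11: reaches L-position 10 → W
n=12: only reaches 11(W), 8(W), all W → L
n=13: reaches L-position 12 → W
n=14: reaches L-position 10 → W
n=15: only reaches 14(W), 11(W), all W → L
n=16: reaches L-position 15 → W
n=17: only reaches 16(W), 13(W), all W → L
n=18: reaches L-position 17 → W
n=19: reaches L-position 15 → W
n=20: only reaches 19(W), 16(W), all W → L
n=21: reaches L-position 20 → W
n=22: only reaches 21(W), 18(W), all W → L
n=23: reaches L-position 22 → W
n=24: reaches L-position 20 → W
n=25: only reaches 24(W), 21(W), all W → L
n=26: reaches L-position 25 → W
From 26 Rosa can remove 1, leaving 25, reaching an L position.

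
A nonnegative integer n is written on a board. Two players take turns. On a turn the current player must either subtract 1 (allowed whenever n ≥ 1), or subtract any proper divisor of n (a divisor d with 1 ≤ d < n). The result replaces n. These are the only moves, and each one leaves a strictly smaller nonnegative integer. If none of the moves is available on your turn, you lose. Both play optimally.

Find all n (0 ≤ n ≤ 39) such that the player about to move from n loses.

0, 2, 5, 7, 9, 11, 13, 15, 17, 19, 21, 23, 25, 27, 29, 31, 33, 35, 37, 39

Label each position W (a win for the player to move) or L (a loss). A position with no legal move is L; any other position is W exactly when some move reaches an L, and L when every move reaches a W.
n=0: no move → L
n=1: can move to 0, which is L ⇒ W
n=2: the only move is to 1(W), a W ⇒ L
n=3: can move to 2, which is L ⇒ W
n=4: can move to 2, which is L ⇒ W
n=5: the only move is to 4(W), a W ⇒ L
n=6: can move to 5, which is L ⇒ W
n=7: the only move is to 6(W), a W ⇒ L
n=8: can move to 7, which is L ⇒ W
n=9: moves to 6(W), 8(W); every one is W ⇒ L
n=10: can move to 5, which is L ⇒ W
n=11: the only move is to 10(W), a W ⇒ L
n=12: can move to 9, which is L ⇒ W
n=13: the only move is to 12(W), a W ⇒ L
n=14: can move to 7, which is L ⇒ W
n=15: moves to 10(W), 12(W), 14(W); every one is W ⇒ L
n=16: can move to 15, which is L ⇒ W
n=17: the only move is to 16(W), a W ⇒ L
n=18: can move to 9, which is L ⇒ W
n=19: the only move is to 18(W), a W ⇒ L
n=20: can move to 15, which is L ⇒ W
n=21: moves to 14(W), 18(W), 20(W); every one is W ⇒ L
n=22: can move to 11, which is L ⇒ W
n=23: the only move is to 22(W), a W ⇒ L
n=24: can move to 21, which is L ⇒ W
n=25: moves to 20(W), 24(W); every one is W ⇒ L
n=26: can move to 13, which is L ⇒ W
n=27: moves to 18(W), 24(W), 26(W); every one is W ⇒ L
n=28: can move to 21, which is L ⇒ W
n=29: the only move is to 28(W), a W ⇒ L
n=30: can move to 15, which is L ⇒ W
n=31: the only move is to 30(W), a W ⇒ L
n=32: can move to 31, which is L ⇒ W
n=33: moves to 22(W), 30(W), 32(W); every one is W ⇒ L
n=34: can move to 17, which is L ⇒ W
n=35: moves to 28(W), 30(W), 34(W); every one is W ⇒ L
n=36: can move to 27, which is L ⇒ W
n=37: the only move is to 36(W), a W ⇒ L
n=38: can move to 19, which is L ⇒ W
n=39: moves to 26(W), 36(W), 38(W); every one is W ⇒ L
The losing starting values of n are exactly the entries labelled L in this table (20 of them).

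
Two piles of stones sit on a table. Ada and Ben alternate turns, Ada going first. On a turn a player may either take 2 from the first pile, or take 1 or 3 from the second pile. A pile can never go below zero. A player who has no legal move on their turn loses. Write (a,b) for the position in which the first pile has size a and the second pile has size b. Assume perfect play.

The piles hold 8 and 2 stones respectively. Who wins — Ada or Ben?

Ben wins.

Label each position W (a win for the player to move) or L (a loss). A position with no legal move is L; any other position is W exactly when some move reaches an L, and L when every move reaches a W.
No move ever increases a pile, so every position that can arise here has a ≤ 8 and b ≤ 2; it is enough to label the cells with 0 ≤ a ≤ 8 and 0 ≤ b ≤ 2.
Every move lowers a or b (never raises either), so fill the grid row by row in increasing a, and left to right within a row: each cell's successors are then already labelled.
      b=0  b=1  b=2
a=0:    L    W    L
a=1:    L    W    L
a=2:    W    L    W
a=3:    W    L    W
a=4:    L    W    L
a=5:    L    W    L
a=6:    W    L    W
a=7:    W    L    W
a=8:    L    W    L
Cells with no legal move (terminal, hence L): (0,0), (1,0).
The remaining L cells, each justified by listing all of its moves:
(0,2): L (sole option (0,1)(W) is W)
(1,2): L (sole option (1,1)(W) is W)
(2,1): L (options (0,1)(W), (2,0)(W) are all W)
(3,1): L (options (1,1)(W), (3,0)(W) are all W)
(4,0): L (sole option (2,0)(W) is W)
(4,2): L (options (2,2)(W), (4,1)(W) are all W)
(5,0): L (sole option (3,0)(W) is W)
(5,2): L (options (3,2)(W), (5,1)(W) are all W)
(6,1): L (options (4,1)(W), (6,0)(W) are all W)
(7,1): L (options (5,1)(W), (7,0)(W) are all W)
(8,0): L (sole option (6,0)(W) is W)
(8,2): L (options (6,2)(W), (8,1)(W) are all W)
Every other cell has at least one move into one of the L cells above, so it is W.
The starting position (8,2) is L: whatever Ada does, the opponent receives a W position.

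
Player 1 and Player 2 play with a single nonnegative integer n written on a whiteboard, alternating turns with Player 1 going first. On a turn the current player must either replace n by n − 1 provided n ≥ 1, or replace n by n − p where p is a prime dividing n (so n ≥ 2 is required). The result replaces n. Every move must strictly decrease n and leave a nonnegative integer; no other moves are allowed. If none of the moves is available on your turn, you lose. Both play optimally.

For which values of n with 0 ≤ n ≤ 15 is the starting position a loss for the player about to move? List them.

Compute win/loss labels from the base case upward. A position with no move is L. Any other position is W if it can reach an L in one move, else L.
n=0: no move → L
n=1: W (go to 0, an L position)
n=2: W (go to 0, an L position)
n=3: W (go to 0, an L position)
n=4: L (options 2(W), 3(W) are all W)
n=5: W (go to 0, an L position)
n=6: W (go to 4, an L position)
n=7: W (go to 0, an L position)
n=8: L (options 6(W), 7(W) are all W)
n=9: W (go to 8, an L position)
n=10: W (go to 8, an L position)
n=11: W (go to 0, an L position)
n=12: L (options 9(W), 10(W), 11(W) are all W)
n=13: W (go to 0, an L position)
n=14: W (go to 12, an L position)
n=15: W (go to 12, an L position)
The losing starting values of n are exactly the entries labelled L in this table (4 of them).

0, 4, 8, 12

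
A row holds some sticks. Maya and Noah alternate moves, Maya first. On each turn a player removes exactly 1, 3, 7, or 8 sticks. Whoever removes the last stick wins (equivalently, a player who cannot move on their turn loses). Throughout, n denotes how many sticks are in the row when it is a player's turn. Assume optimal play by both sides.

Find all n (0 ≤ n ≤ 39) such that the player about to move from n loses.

Use the standard recursion: the mover loses at a terminal position; elsewhere, the mover wins exactly when some move hands the opponent an L position.
n=0: no move → L
n=1: →0(L), so W
n=2: →1(W) only, which is W, so L
n=3: →2(L), so W
n=4: →3(W), 1(W) — all W, so L
n=5: →4(L), so W
n=6: →5(W), 3(W) — all W, so L
n=7: →6(L), so W
n=8: →0(L), so W
n=9: →6(L), so W
n=10: →2(L), so W
n=11: →4(L), so W
n=12: →4(L), so W
n=13: →6(L), so W
n=14: →6(L), so W
n=15: →14(W), 12(W), 8(W), 7(W) — all W, so L
n=16: →15(L), so W
n=17: →16(W), 14(W), 10(W), 9(W) — all W, so L
n=18: →17(L), so W
n=19: →18(W), 16(W), 12(W), 11(W) — all W, so L
n=20: →19(L), so W
n=21: →20(W), 18(W), 14(W), 13(W) — all W, so L
n=22: →21(L), so W
n=23: →15(L), so W
n=24: →21(L), so W
n=25: →17(L), so W
n=26: →19(L), so W
n=27: →19(L), so W
n=28: →21(L), so W
n=29: →21(L), so W
n=30: →29(W), 27(W), 23(W), 22(W) — all W, so L
n=31: →30(L), so W
n=32: →31(W), 29(W), 25(W), 24(W) — all W, so L
n=33: →32(L), so W
n=34: →33(W), 31(W), 27(W), 26(W) — all W, so L
n=35: →34(L), so W
n=36: →35(W), 33(W), 29(W), 28(W) — all W, so L
n=37: →36(L), so W
n=38: →30(L), so W
n=39: →36(L), so W
Reading off the rows marked L gives the requested list; there are 12 such values of n.

0, 2, 4, 6, 15, 17, 19, 21, 30, 32, 34, 36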